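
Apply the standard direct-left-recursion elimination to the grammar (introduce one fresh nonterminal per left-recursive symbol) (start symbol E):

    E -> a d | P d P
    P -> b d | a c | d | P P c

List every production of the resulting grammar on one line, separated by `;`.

E -> a d | P d P; P -> b d P' | a c P' | d P'; P' -> P c P' | ε

Left recursion appears on P.
For P: α = {P c}, β = {b d, a c, d}. Rewrite as P → β P' and P' → α P' | ε.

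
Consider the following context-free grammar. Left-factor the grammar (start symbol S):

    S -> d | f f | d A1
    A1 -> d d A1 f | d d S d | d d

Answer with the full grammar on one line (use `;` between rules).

S -> f f | d S'; A1 -> d d A1'; S' -> ε | A1; A1' -> A1 f | S d | ε

S has alternatives sharing prefix 'd': factor to S → d S' with S' → ε | A1.
A1 has alternatives sharing prefix 'd d': factor to A1 → d d A1' with A1' → A1 f | S d | ε.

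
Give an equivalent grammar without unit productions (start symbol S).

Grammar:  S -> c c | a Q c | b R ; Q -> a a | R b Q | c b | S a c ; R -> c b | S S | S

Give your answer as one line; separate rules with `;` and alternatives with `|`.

S -> c c | a Q c | b R; Q -> a a | R b Q | c b | S a c; R -> c c | a Q c | b R | c b | S S

Unit pairs: R ⇒* {S}.
Replace each nonterminal's rules with the union of the non-unit rules of every nonterminal it unit-derives.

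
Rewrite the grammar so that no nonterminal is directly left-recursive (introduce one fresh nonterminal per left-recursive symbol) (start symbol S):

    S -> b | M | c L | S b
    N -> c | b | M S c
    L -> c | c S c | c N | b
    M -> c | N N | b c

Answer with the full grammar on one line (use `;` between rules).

S -> b S' | M S' | c L S'; N -> c | b | M S c; L -> c | c S c | c N | b; M -> c | N N | b c; S' -> b S' | ε

Left recursion appears on S.
For S: α = {b}, β = {b, M, c L}. Rewrite as S → β S' and S' → α S' | ε.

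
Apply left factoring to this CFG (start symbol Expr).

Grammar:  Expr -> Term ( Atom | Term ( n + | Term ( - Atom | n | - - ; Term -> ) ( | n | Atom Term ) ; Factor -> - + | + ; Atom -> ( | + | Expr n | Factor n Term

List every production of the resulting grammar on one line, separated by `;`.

Expr has alternatives sharing prefix 'Term (': factor to Expr → Term ( Expr1 with Expr1 → Atom | n + | - Atom.

Expr -> n | - - | Term ( Expr1; Term -> ) ( | n | Atom Term ); Factor -> - + | +; Atom -> ( | + | Expr n | Factor n Term; Expr1 -> Atom | n + | - Atom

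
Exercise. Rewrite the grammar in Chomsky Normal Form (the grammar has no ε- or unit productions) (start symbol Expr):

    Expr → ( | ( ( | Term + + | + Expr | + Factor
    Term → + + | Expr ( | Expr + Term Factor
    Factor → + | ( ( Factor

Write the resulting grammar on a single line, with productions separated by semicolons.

Introduce a nonterminal for each terminal appearing in a rule of length ≥ 2: X1 → (, X2 → +.
Binarize each right-hand side of length ≥ 3 by chaining fresh nonterminals (Y1, Y2, …): affected rules were Expr → Term X2 X2; Term → Expr X2 Term Factor; Factor → X1 X1 Factor.

Expr → ( | X1 X1 | Term Y1 | X2 Expr | X2 Factor; Term → X2 X2 | Expr X1 | Expr Y2; Factor → + | X1 Y4; X1 → (; X2 → +; Y1 → X2 X2; Y2 → X2 Y3; Y3 → Term Factor; Y4 → X1 Factor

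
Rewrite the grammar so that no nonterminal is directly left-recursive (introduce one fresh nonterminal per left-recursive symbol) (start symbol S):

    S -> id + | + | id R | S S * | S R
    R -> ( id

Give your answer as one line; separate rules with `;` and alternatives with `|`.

Left recursion appears on S.
For S: α = {S *, R}, β = {id +, +, id R}. Rewrite as S → β S' and S' → α S' | ε.

S -> id + S' | + S' | id R S'; R -> ( id; S' -> S * S' | R S' | ε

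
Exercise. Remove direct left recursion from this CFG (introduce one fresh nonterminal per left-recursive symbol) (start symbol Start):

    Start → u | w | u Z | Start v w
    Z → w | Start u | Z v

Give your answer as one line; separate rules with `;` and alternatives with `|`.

Start → u Start1 | w Start1 | u Z Start1; Z → w Z1 | Start u Z1; Start1 → v w Start1 | ε; Z1 → v Z1 | ε

Start, Z are directly left-recursive.
For Start: α = {v w}, β = {u, w, u Z}. Rewrite as Start → β Start1 and Start1 → α Start1 | ε.
For Z: α = {v}, β = {w, Start u}. Rewrite as Z → β Z1 and Z1 → α Z1 | ε.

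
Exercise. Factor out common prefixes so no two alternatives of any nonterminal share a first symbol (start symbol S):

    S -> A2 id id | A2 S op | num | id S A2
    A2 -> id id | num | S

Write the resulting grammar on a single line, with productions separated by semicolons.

S has alternatives sharing prefix 'A2': factor to S → A2 S' with S' → id id | S op.

S -> num | id S A2 | A2 S'; A2 -> id id | num | S; S' -> id id | S op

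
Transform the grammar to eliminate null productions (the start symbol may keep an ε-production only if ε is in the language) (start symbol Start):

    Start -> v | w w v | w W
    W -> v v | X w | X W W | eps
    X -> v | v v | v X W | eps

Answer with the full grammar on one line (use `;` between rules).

Nullable set = {W, X}.
ε ∉ L(G), so no ε-production is kept.
For each production, add variants omitting each subset of nullable occurrences: Start → w W gives w W | w. W → X w gives X w | w. W → X W W gives X W W | X W | X | W W. X → v X W gives v X W | v X | v W.

Start -> v | w w v | w W | w; W -> v v | X w | w | X W W | X W | X | W W; X -> v | v v | v X W | v X | v W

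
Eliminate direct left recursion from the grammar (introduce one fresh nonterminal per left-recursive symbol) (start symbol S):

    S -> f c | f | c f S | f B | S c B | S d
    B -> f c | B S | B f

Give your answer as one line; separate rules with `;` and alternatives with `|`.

Left recursion appears on S, B.
For S: α = {c B, d}, β = {f c, f, c f S, f B}. Rewrite as S → β S' and S' → α S' | ε.
For B: α = {S, f}, β = {f c}. Rewrite as B → β B' and B' → α B' | ε.

S -> f c S' | f S' | c f S S' | f B S'; B -> f c B'; S' -> c B S' | d S' | epsilon; B' -> S B' | f B' | epsilon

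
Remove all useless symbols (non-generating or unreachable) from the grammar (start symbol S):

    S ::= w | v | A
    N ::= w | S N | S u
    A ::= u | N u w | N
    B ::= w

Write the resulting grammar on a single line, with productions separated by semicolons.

Generating nonterminals: {A, B, N, S}.
Reachable from S after that: {A, N, S}.
Removed useless symbols: {B} and every production mentioning them.

S ::= w | v | A; N ::= w | S N | S u; A ::= u | N u w | N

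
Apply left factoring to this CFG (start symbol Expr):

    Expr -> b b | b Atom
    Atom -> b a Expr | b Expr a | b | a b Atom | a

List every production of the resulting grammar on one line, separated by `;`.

Expr has alternatives sharing prefix 'b': factor to Expr → b Expr1 with Expr1 → b | Atom.
Atom has alternatives sharing prefix 'b': factor to Atom → b Atom1 with Atom1 → a Expr | Expr a | ε.
Atom has alternatives sharing prefix 'a': factor to Atom → a Atom2 with Atom2 → b Atom | ε.

Expr -> b Expr1; Atom -> b Atom1 | a Atom2; Expr1 -> b | Atom; Atom1 -> a Expr | Expr a | ε; Atom2 -> b Atom | ε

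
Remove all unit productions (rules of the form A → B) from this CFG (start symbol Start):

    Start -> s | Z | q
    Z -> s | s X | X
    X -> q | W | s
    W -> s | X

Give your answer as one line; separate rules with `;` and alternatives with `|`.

Unit pairs: Start ⇒* {W, X, Z}; W ⇒* {X}; X ⇒* {W}; Z ⇒* {W, X}.
For each unit pair (A, B), copy every non-unit production of B to A, then drop all unit productions.

Start -> s | s X | q; Z -> s | s X | q; X -> q | s; W -> q | s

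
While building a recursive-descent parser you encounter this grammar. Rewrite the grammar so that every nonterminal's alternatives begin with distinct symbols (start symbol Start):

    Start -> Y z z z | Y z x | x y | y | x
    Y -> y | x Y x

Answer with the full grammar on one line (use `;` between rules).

Start -> y | Y z Start1 | x Start2; Y -> y | x Y x; Start1 -> z z | x; Start2 -> y | eps

Start has alternatives sharing prefix 'Y z': factor to Start → Y z Start1 with Start1 → z z | x.
Start has alternatives sharing prefix 'x': factor to Start → x Start2 with Start2 → y | ε.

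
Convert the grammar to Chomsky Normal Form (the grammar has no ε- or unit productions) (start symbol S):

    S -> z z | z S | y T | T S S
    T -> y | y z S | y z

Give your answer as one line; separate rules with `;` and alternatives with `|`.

Introduce a nonterminal for each terminal appearing in a rule of length ≥ 2: X1 → z, X2 → y.
Binarize each right-hand side of length ≥ 3 by chaining fresh nonterminals (Y1, Y2, …): affected rules were S → T S S; T → X2 X1 S.

S -> X1 X1 | X1 S | X2 T | T Y1; T -> y | X2 Y2 | X2 X1; X1 -> z; X2 -> y; Y1 -> S S; Y2 -> X1 S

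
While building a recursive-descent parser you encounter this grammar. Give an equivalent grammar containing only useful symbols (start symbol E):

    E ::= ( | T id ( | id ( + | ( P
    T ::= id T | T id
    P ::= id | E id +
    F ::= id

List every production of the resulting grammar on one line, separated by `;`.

Generating nonterminals: {E, F, P}.
Reachable from E after that: {E, P}.
Removed useless symbols: {F, T} and every production mentioning them.

E ::= ( | id ( + | ( P; P ::= id | E id +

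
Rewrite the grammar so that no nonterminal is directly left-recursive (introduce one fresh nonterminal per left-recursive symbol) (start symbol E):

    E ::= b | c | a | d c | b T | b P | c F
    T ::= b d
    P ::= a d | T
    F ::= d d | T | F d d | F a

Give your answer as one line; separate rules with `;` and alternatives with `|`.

F is directly left-recursive.
For F: α = {d d, a}, β = {d d, T}. Rewrite as F → β F' and F' → α F' | ε.

E ::= b | c | a | d c | b T | b P | c F; T ::= b d; P ::= a d | T; F ::= d d F' | T F'; F' ::= d d F' | a F' | epsilon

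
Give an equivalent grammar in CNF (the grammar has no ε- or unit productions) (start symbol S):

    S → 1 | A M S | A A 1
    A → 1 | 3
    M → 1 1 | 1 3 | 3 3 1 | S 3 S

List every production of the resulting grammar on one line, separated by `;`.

Introduce a nonterminal for each terminal appearing in a rule of length ≥ 2: X1 → 1, X2 → 3.
Binarize each right-hand side of length ≥ 3 by chaining fresh nonterminals (Y1, Y2, …): affected rules were S → A M S; S → A A X1; M → X2 X2 X1; M → S X2 S.

S → 1 | A Y1 | A Y2; A → 1 | 3; M → X1 X1 | X1 X2 | X2 Y3 | S Y4; X1 → 1; X2 → 3; Y1 → M S; Y2 → A X1; Y3 → X2 X1; Y4 → X2 S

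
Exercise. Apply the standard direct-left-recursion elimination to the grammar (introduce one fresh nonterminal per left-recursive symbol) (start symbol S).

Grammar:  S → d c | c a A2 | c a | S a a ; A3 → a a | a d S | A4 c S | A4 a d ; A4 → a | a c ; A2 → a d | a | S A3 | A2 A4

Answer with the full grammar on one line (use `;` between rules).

Directly left-recursive nonterminals: S, A2.
For S: α = {a a}, β = {d c, c a A2, c a}. Rewrite as S → β S' and S' → α S' | ε.
For A2: α = {A4}, β = {a d, a, S A3}. Rewrite as A2 → β A2' and A2' → α A2' | ε.

S → d c S' | c a A2 S' | c a S'; A3 → a a | a d S | A4 c S | A4 a d; A4 → a | a c; A2 → a d A2' | a A2' | S A3 A2'; S' → a a S' | ε; A2' → A4 A2' | ε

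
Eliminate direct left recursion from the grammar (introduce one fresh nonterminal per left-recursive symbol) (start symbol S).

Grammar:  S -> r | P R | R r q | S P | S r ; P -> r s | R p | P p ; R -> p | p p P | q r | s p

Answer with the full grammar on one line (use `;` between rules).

S -> r S' | P R S' | R r q S'; P -> r s P' | R p P'; R -> p | p p P | q r | s p; S' -> P S' | r S' | ε; P' -> p P' | ε

S, P are directly left-recursive.
For S: α = {P, r}, β = {r, P R, R r q}. Rewrite as S → β S' and S' → α S' | ε.
For P: α = {p}, β = {r s, R p}. Rewrite as P → β P' and P' → α P' | ε.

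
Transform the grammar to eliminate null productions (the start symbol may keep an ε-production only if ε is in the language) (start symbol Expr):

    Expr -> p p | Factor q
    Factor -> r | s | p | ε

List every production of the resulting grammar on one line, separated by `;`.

Nullable set = {Factor}.
ε ∉ L(G), so no ε-production is kept.
For each production, add variants omitting each subset of nullable occurrences: Expr → Factor q gives Factor q | q.

Expr -> p p | Factor q | q; Factor -> r | s | p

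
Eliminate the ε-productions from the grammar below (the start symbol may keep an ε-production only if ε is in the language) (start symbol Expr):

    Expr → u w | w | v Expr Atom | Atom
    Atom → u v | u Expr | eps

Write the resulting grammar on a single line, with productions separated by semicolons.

Nullable set = {Atom, Expr}.
ε ∈ L(G) since Expr is nullable, so keep Expr → ε.
Add the nullable-subset variants: Expr → v Expr Atom gives v Expr Atom | v Expr | v Atom | v. Atom → u Expr gives u Expr | u.

Expr → u w | w | v Expr Atom | v Expr | v Atom | v | Atom | ε; Atom → u v | u Expr | u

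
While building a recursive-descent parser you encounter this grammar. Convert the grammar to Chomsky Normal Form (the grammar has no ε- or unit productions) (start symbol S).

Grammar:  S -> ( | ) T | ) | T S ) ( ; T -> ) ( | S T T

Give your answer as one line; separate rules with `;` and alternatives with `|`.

S -> ( | X1 T | ) | T Y1; T -> X1 X2 | S Y3; X1 -> ); X2 -> (; Y1 -> S Y2; Y2 -> X1 X2; Y3 -> T T

Introduce a nonterminal for each terminal appearing in a rule of length ≥ 2: X1 → ), X2 → (.
Binarize each right-hand side of length ≥ 3 by chaining fresh nonterminals (Y1, Y2, …): affected rules were S → T S X1 X2; T → S T T.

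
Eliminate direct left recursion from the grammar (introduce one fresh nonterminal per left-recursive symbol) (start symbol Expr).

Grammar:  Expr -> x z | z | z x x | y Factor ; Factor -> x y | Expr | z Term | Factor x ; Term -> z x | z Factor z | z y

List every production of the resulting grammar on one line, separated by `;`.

Expr -> x z | z | z x x | y Factor; Factor -> x y Factor1 | Expr Factor1 | z Term Factor1; Term -> z x | z Factor z | z y; Factor1 -> x Factor1 | ε

Factor is directly left-recursive.
For Factor: α = {x}, β = {x y, Expr, z Term}. Rewrite as Factor → β Factor1 and Factor1 → α Factor1 | ε.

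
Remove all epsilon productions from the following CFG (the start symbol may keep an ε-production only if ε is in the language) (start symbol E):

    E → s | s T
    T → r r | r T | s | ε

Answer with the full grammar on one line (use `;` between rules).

Nullable set = {T}.
ε ∉ L(G), so no ε-production is kept.
Add the nullable-subset variants: T → r T gives r T | r.

E → s | s T; T → r r | r T | r | s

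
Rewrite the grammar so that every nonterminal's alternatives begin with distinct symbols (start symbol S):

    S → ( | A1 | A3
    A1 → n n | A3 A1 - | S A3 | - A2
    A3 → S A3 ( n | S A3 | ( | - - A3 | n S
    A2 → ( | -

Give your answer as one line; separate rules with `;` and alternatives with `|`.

A3 has alternatives sharing prefix 'S A3': factor to A3 → S A3 A3' with A3' → ( n | ε.

S → ( | A1 | A3; A1 → n n | A3 A1 - | S A3 | - A2; A3 → ( | - - A3 | n S | S A3 A3'; A2 → ( | -; A3' → ( n | ε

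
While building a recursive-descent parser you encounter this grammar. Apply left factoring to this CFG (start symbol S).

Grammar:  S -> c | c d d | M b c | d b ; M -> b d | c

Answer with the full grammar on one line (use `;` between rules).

S -> M b c | d b | c S'; M -> b d | c; S' -> eps | d d

S has alternatives sharing prefix 'c': factor to S → c S' with S' → ε | d d.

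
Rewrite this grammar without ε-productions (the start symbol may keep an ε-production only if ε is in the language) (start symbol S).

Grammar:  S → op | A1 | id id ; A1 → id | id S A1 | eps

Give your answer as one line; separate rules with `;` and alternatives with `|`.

Nullable nonterminals: {A1, S}.
ε ∈ L(G) since S is nullable, so keep S → ε.
For each production, add variants omitting each subset of nullable occurrences: A1 → id S A1 gives id S A1 | id S | id A1.

S → op | A1 | id id | eps; A1 → id | id S A1 | id S | id A1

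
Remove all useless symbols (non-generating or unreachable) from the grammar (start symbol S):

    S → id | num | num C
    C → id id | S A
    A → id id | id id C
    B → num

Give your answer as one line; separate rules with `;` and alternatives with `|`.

S → id | num | num C; C → id id | S A; A → id id | id id C

Generating nonterminals: {A, B, C, S}.
Reachable from S after that: {A, C, S}.
Removed useless symbols: {B} and every production mentioning them.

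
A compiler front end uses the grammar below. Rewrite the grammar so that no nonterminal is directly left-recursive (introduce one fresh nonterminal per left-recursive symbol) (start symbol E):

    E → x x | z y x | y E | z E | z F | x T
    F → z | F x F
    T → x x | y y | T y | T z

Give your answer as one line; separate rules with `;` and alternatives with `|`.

Left recursion appears on F, T.
For F: α = {x F}, β = {z}. Rewrite as F → β F' and F' → α F' | ε.
For T: α = {y, z}, β = {x x, y y}. Rewrite as T → β T' and T' → α T' | ε.

E → x x | z y x | y E | z E | z F | x T; F → z F'; T → x x T' | y y T'; F' → x F F' | ε; T' → y T' | z T' | ε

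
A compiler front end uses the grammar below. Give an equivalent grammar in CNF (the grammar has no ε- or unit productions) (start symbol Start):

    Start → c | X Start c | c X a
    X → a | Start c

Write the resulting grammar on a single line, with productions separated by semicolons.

Introduce a nonterminal for each terminal appearing in a rule of length ≥ 2: X1 → c, X2 → a.
Binarize each right-hand side of length ≥ 3 by chaining fresh nonterminals (Y1, Y2, …): affected rules were Start → X Start X1; Start → X1 X X2.

Start → c | X Y1 | X1 Y2; X → a | Start X1; X1 → c; X2 → a; Y1 → Start X1; Y2 → X X2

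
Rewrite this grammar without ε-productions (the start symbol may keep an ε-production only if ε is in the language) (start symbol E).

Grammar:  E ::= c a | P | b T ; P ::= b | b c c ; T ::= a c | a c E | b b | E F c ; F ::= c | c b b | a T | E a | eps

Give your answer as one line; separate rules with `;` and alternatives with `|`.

The nullable symbols are {F}.
ε ∉ L(G), so no ε-production is kept.
For each production, add variants omitting each subset of nullable occurrences: T → E F c gives E F c | E c.

E ::= c a | P | b T; P ::= b | b c c; T ::= a c | a c E | b b | E F c | E c; F ::= c | c b b | a T | E a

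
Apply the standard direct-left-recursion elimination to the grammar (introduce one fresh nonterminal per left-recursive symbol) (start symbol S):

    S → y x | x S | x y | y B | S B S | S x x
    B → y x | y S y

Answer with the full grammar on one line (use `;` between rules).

Left recursion appears on S.
For S: α = {B S, x x}, β = {y x, x S, x y, y B}. Rewrite as S → β S' and S' → α S' | ε.

S → y x S' | x S S' | x y S' | y B S'; B → y x | y S y; S' → B S S' | x x S' | ε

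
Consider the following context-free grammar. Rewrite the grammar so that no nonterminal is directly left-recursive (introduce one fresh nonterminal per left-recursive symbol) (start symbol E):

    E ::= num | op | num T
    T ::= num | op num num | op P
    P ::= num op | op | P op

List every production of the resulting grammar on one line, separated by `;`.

E ::= num | op | num T; T ::= num | op num num | op P; P ::= num op P' | op P'; P' ::= op P' | ε

Left recursion appears on P.
For P: α = {op}, β = {num op, op}. Rewrite as P → β P' and P' → α P' | ε.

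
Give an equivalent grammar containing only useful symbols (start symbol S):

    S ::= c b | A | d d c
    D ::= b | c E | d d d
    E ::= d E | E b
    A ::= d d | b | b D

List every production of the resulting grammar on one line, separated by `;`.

Generating nonterminals: {A, D, S}.
Reachable from S after that: {A, D, S}.
Removed useless symbols: {E} and every production mentioning them.

S ::= c b | A | d d c; D ::= b | d d d; A ::= d d | b | b D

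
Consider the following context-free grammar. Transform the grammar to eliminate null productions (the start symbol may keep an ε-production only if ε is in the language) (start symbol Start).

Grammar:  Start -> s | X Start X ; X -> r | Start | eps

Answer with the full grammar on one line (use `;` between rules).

Nullable nonterminals: {X}.
ε ∉ L(G), so no ε-production is kept.
For each production, add variants omitting each subset of nullable occurrences: Start → X Start X gives X Start X | X Start | Start X.

Start -> s | X Start X | X Start | Start X; X -> r | Start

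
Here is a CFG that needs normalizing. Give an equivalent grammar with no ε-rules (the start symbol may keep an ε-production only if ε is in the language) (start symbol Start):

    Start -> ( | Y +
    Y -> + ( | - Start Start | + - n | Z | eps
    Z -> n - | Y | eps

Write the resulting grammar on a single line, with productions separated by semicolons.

Start -> ( | Y + | +; Y -> + ( | - Start Start | + - n | Z; Z -> n - | Y

Nullable nonterminals: {Y, Z}.
ε ∉ L(G), so no ε-production is kept.
For each production, add variants omitting each subset of nullable occurrences: Start → Y + gives Y + | +.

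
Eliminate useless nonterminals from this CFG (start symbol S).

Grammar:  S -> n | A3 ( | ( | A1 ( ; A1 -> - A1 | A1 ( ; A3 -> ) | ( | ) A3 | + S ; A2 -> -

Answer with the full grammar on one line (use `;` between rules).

Generating nonterminals: {A2, A3, S}.
Reachable from S after that: {A3, S}.
Removed useless symbols: {A1, A2} and every production mentioning them.

S -> n | A3 ( | (; A3 -> ) | ( | ) A3 | + S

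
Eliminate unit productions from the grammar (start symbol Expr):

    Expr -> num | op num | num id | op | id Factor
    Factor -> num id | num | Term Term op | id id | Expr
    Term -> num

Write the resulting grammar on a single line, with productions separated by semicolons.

Expr -> num | op num | num id | op | id Factor; Factor -> num id | num | Term Term op | id id | op num | op | id Factor; Term -> num

Unit pairs: Factor ⇒* {Expr}.
Replace each nonterminal's rules with the union of the non-unit rules of every nonterminal it unit-derives.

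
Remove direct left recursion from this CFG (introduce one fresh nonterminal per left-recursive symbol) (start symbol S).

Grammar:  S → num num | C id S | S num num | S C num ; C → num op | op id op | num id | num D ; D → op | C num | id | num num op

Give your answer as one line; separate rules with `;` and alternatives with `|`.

S → num num S' | C id S S'; C → num op | op id op | num id | num D; D → op | C num | id | num num op; S' → num num S' | C num S' | ε

Directly left-recursive nonterminal: S.
For S: α = {num num, C num}, β = {num num, C id S}. Rewrite as S → β S' and S' → α S' | ε.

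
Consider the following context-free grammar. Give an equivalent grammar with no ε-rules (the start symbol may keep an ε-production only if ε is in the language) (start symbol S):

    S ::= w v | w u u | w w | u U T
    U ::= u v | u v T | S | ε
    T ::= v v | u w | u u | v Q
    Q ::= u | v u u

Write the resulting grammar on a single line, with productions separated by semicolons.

S ::= w v | w u u | w w | u U T | u T; U ::= u v | u v T | S; T ::= v v | u w | u u | v Q; Q ::= u | v u u

Nullable set = {U}.
ε ∉ L(G), so no ε-production is kept.
Expand every rule over subsets of its nullable positions: S → u U T gives u U T | u T.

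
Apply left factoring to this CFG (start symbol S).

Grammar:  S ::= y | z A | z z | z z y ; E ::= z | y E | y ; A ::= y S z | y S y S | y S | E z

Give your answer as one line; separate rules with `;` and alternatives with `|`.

S ::= y | z S'; E ::= z | y E'; A ::= E z | y S A'; S' ::= A | z S''; E' ::= E | ε; A' ::= z | y S | ε; S'' ::= ε | y

S has alternatives sharing prefix 'z': factor to S → z S' with S' → A | z | z y.
E has alternatives sharing prefix 'y': factor to E → y E' with E' → E | ε.
A has alternatives sharing prefix 'y S': factor to A → y S A' with A' → z | y S | ε.
S' has alternatives sharing prefix 'z': factor to S' → z S'' with S'' → ε | y.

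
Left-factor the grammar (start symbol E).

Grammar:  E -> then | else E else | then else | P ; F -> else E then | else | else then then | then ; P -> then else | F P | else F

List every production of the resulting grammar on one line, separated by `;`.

E has alternatives sharing prefix 'then': factor to E → then E' with E' → ε | else.
F has alternatives sharing prefix 'else': factor to F → else F' with F' → E then | ε | then then.

E -> else E else | P | then E'; F -> then | else F'; P -> then else | F P | else F; E' -> ε | else; F' -> E then | ε | then then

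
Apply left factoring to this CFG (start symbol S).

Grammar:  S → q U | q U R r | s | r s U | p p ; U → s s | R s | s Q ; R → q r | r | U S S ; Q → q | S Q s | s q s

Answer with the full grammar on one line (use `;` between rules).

S has alternatives sharing prefix 'q U': factor to S → q U S' with S' → ε | R r.
U has alternatives sharing prefix 's': factor to U → s U' with U' → s | Q.

S → s | r s U | p p | q U S'; U → R s | s U'; R → q r | r | U S S; Q → q | S Q s | s q s; S' → eps | R r; U' → s | Q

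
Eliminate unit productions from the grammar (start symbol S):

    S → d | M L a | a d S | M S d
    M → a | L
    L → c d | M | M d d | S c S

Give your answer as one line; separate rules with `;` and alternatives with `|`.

S → d | M L a | a d S | M S d; M → c d | M d d | S c S | a; L → c d | M d d | S c S | a

Unit pairs: L ⇒* {M}; M ⇒* {L}.
For every A with A ⇒* B via unit rules, add B's non-unit alternatives to A; then delete every rule of the form X → Y.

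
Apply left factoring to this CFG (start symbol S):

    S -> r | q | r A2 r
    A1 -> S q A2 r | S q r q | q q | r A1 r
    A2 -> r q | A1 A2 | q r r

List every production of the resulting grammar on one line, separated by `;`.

S has alternatives sharing prefix 'r': factor to S → r S' with S' → ε | A2 r.
A1 has alternatives sharing prefix 'S q': factor to A1 → S q A1' with A1' → A2 r | r q.

S -> q | r S'; A1 -> q q | r A1 r | S q A1'; A2 -> r q | A1 A2 | q r r; S' -> eps | A2 r; A1' -> A2 r | r q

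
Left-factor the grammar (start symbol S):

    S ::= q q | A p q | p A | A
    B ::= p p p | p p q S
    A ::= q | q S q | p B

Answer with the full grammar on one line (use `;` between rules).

S ::= q q | p A | A S'; B ::= p p B'; A ::= p B | q A'; S' ::= p q | epsilon; B' ::= p | q S; A' ::= epsilon | S q

S has alternatives sharing prefix 'A': factor to S → A S' with S' → p q | ε.
B has alternatives sharing prefix 'p p': factor to B → p p B' with B' → p | q S.
A has alternatives sharing prefix 'q': factor to A → q A' with A' → ε | S q.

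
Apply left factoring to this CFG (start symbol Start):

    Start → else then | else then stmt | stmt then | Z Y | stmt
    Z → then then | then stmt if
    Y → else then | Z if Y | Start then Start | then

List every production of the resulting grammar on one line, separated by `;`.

Start → Z Y | else then Start1 | stmt Start2; Z → then Z1; Y → else then | Z if Y | Start then Start | then; Start1 → ε | stmt; Start2 → then | ε; Z1 → then | stmt if

Start has alternatives sharing prefix 'else then': factor to Start → else then Start1 with Start1 → ε | stmt.
Start has alternatives sharing prefix 'stmt': factor to Start → stmt Start2 with Start2 → then | ε.
Z has alternatives sharing prefix 'then': factor to Z → then Z1 with Z1 → then | stmt if.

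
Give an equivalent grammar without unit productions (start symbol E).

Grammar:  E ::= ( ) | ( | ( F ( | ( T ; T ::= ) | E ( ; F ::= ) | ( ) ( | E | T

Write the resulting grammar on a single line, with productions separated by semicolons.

Unit pairs: F ⇒* {E, T}.
For each unit pair (A, B), copy every non-unit production of B to A, then drop all unit productions.

E ::= ( ) | ( | ( F ( | ( T; T ::= ) | E (; F ::= ( ) | ( | ( F ( | ( T | ) | ( ) ( | E (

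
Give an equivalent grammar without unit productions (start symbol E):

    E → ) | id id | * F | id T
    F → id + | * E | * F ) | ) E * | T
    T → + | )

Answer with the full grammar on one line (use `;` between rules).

Unit pairs: F ⇒* {T}.
Replace each nonterminal's rules with the union of the non-unit rules of every nonterminal it unit-derives.

E → ) | id id | * F | id T; F → id + | * E | * F ) | ) E * | + | ); T → + | )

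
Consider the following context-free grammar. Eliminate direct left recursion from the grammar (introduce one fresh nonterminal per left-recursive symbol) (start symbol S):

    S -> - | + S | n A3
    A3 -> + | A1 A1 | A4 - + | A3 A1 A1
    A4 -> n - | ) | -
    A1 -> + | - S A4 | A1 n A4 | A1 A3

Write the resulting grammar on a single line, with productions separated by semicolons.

S -> - | + S | n A3; A3 -> + A3' | A1 A1 A3' | A4 - + A3'; A4 -> n - | ) | -; A1 -> + A1' | - S A4 A1'; A3' -> A1 A1 A3' | ε; A1' -> n A4 A1' | A3 A1' | ε

Left recursion appears on A3, A1.
For A3: α = {A1 A1}, β = {+, A1 A1, A4 - +}. Rewrite as A3 → β A3' and A3' → α A3' | ε.
For A1: α = {n A4, A3}, β = {+, - S A4}. Rewrite as A1 → β A1' and A1' → α A1' | ε.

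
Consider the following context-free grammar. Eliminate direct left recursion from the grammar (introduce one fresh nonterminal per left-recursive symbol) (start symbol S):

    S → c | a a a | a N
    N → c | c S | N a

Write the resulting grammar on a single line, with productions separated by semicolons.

N is directly left-recursive.
For N: α = {a}, β = {c, c S}. Rewrite as N → β N' and N' → α N' | ε.

S → c | a a a | a N; N → c N' | c S N'; N' → a N' | ε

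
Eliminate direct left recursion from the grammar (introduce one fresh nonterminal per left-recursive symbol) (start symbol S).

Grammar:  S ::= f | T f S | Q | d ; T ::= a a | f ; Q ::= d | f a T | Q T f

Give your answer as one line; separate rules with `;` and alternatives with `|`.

Directly left-recursive nonterminal: Q.
For Q: α = {T f}, β = {d, f a T}. Rewrite as Q → β Q' and Q' → α Q' | ε.

S ::= f | T f S | Q | d; T ::= a a | f; Q ::= d Q' | f a T Q'; Q' ::= T f Q' | eps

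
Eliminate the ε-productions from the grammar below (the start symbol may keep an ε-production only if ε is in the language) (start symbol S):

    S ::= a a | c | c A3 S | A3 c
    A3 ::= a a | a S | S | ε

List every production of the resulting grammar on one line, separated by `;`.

S ::= a a | c | c A3 S | c S | A3 c; A3 ::= a a | a S | S

Nullable set = {A3}.
ε ∉ L(G), so no ε-production is kept.
Add the nullable-subset variants: S → c A3 S gives c A3 S | c S.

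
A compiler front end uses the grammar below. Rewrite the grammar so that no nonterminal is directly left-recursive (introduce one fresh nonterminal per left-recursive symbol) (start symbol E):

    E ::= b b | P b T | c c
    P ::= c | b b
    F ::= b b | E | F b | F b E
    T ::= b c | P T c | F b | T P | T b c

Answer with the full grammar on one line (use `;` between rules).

Directly left-recursive nonterminals: F, T.
For F: α = {b, b E}, β = {b b, E}. Rewrite as F → β F' and F' → α F' | ε.
For T: α = {P, b c}, β = {b c, P T c, F b}. Rewrite as T → β T' and T' → α T' | ε.

E ::= b b | P b T | c c; P ::= c | b b; F ::= b b F' | E F'; T ::= b c T' | P T c T' | F b T'; F' ::= b F' | b E F' | epsilon; T' ::= P T' | b c T' | epsilon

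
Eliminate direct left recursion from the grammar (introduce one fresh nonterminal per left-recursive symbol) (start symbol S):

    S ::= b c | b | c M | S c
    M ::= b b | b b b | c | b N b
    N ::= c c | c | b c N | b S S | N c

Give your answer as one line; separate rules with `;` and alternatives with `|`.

S ::= b c S' | b S' | c M S'; M ::= b b | b b b | c | b N b; N ::= c c N' | c N' | b c N N' | b S S N'; S' ::= c S' | ε; N' ::= c N' | ε

Left recursion appears on S, N.
For S: α = {c}, β = {b c, b, c M}. Rewrite as S → β S' and S' → α S' | ε.
For N: α = {c}, β = {c c, c, b c N, b S S}. Rewrite as N → β N' and N' → α N' | ε.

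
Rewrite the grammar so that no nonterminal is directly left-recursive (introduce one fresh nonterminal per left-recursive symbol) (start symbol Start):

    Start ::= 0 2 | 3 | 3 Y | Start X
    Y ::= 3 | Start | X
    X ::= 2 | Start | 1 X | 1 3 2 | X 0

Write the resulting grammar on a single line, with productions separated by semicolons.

Start ::= 0 2 Start1 | 3 Start1 | 3 Y Start1; Y ::= 3 | Start | X; X ::= 2 X1 | Start X1 | 1 X X1 | 1 3 2 X1; Start1 ::= X Start1 | ε; X1 ::= 0 X1 | ε

Left recursion appears on Start, X.
For Start: α = {X}, β = {0 2, 3, 3 Y}. Rewrite as Start → β Start1 and Start1 → α Start1 | ε.
For X: α = {0}, β = {2, Start, 1 X, 1 3 2}. Rewrite as X → β X1 and X1 → α X1 | ε.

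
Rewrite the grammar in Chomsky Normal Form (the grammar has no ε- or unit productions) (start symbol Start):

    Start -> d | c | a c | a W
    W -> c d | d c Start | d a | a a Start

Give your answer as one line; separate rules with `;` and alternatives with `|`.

Start -> d | c | X1 X2 | X1 W; W -> X2 X3 | X3 Y1 | X3 X1 | X1 Y2; X1 -> a; X2 -> c; X3 -> d; Y1 -> X2 Start; Y2 -> X1 Start

Introduce a nonterminal for each terminal appearing in a rule of length ≥ 2: X1 → a, X2 → c, X3 → d.
Binarize each right-hand side of length ≥ 3 by chaining fresh nonterminals (Y1, Y2, …): affected rules were W → X3 X2 Start; W → X1 X1 Start.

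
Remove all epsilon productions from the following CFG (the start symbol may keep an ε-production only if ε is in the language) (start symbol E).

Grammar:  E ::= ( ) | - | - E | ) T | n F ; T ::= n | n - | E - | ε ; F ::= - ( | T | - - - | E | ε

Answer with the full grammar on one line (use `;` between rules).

E ::= ( ) | - | - E | ) T | ) | n F | n; T ::= n | n - | E -; F ::= - ( | T | - - - | E

Nullable set = {F, T}.
ε ∉ L(G), so no ε-production is kept.
Expand every rule over subsets of its nullable positions: E → ) T gives ) T | ). E → n F gives n F | n.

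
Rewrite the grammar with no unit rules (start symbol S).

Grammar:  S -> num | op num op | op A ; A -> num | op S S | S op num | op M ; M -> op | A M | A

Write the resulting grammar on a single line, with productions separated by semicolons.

S -> num | op num op | op A; A -> num | op S S | S op num | op M; M -> num | op S S | S op num | op M | op | A M

Unit pairs: M ⇒* {A}.
Replace each nonterminal's rules with the union of the non-unit rules of every nonterminal it unit-derives.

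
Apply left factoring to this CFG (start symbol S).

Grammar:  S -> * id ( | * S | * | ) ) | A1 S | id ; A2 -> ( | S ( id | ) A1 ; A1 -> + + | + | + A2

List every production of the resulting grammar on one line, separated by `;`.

S -> ) ) | A1 S | id | * S'; A2 -> ( | S ( id | ) A1; A1 -> + A1'; S' -> id ( | S | ε; A1' -> + | ε | A2

S has alternatives sharing prefix '*': factor to S → * S' with S' → id ( | S | ε.
A1 has alternatives sharing prefix '+': factor to A1 → + A1' with A1' → + | ε | A2.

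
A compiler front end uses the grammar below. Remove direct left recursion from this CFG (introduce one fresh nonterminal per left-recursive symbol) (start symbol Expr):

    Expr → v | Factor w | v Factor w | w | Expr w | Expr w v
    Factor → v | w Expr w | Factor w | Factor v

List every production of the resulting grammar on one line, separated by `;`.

Expr → v Expr1 | Factor w Expr1 | v Factor w Expr1 | w Expr1; Factor → v Factor1 | w Expr w Factor1; Expr1 → w Expr1 | w v Expr1 | ε; Factor1 → w Factor1 | v Factor1 | ε

Left recursion appears on Expr, Factor.
For Expr: α = {w, w v}, β = {v, Factor w, v Factor w, w}. Rewrite as Expr → β Expr1 and Expr1 → α Expr1 | ε.
For Factor: α = {w, v}, β = {v, w Expr w}. Rewrite as Factor → β Factor1 and Factor1 → α Factor1 | ε.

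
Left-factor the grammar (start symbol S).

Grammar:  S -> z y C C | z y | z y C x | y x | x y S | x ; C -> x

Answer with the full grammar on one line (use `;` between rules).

S has alternatives sharing prefix 'z y': factor to S → z y S' with S' → C C | ε | C x.
S has alternatives sharing prefix 'x': factor to S → x S'' with S'' → y S | ε.
S' has alternatives sharing prefix 'C': factor to S' → C S''' with S''' → C | x.

S -> y x | z y S' | x S''; C -> x; S' -> ε | C S'''; S'' -> y S | ε; S''' -> C | x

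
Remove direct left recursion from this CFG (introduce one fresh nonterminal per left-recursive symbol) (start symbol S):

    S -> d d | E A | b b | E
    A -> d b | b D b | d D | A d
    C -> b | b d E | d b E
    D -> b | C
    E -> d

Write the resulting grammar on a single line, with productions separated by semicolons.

Left recursion appears on A.
For A: α = {d}, β = {d b, b D b, d D}. Rewrite as A → β A' and A' → α A' | ε.

S -> d d | E A | b b | E; A -> d b A' | b D b A' | d D A'; C -> b | b d E | d b E; D -> b | C; E -> d; A' -> d A' | ε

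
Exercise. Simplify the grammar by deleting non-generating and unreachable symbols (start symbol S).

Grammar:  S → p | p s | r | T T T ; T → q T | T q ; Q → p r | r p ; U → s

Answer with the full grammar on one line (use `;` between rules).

Generating nonterminals: {Q, S, U}.
Reachable from S after that: {S}.
Removed useless symbols: {Q, T, U} and every production mentioning them.

S → p | p s | r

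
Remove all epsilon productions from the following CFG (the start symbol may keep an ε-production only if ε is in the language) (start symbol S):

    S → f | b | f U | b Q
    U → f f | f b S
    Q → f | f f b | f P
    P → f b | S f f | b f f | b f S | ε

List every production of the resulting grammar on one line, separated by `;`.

Nullable set = {P}.
ε ∉ L(G), so no ε-production is kept.

S → f | b | f U | b Q; U → f f | f b S; Q → f | f f b | f P; P → f b | S f f | b f f | b f S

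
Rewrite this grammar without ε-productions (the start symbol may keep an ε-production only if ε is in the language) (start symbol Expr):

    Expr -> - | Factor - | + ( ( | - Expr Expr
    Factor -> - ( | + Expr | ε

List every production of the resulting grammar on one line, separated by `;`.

Nullable nonterminals: {Factor}.
ε ∉ L(G), so no ε-production is kept.

Expr -> - | Factor - | + ( ( | - Expr Expr; Factor -> - ( | + Expr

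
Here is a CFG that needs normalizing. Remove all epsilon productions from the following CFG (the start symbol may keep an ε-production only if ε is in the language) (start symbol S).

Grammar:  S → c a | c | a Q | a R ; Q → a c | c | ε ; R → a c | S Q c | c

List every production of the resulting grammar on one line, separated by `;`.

S → c a | c | a Q | a | a R; Q → a c | c; R → a c | S Q c | S c | c

The nullable symbols are {Q}.
ε ∉ L(G), so no ε-production is kept.
For each production, add variants omitting each subset of nullable occurrences: S → a Q gives a Q | a. R → S Q c gives S Q c | S c.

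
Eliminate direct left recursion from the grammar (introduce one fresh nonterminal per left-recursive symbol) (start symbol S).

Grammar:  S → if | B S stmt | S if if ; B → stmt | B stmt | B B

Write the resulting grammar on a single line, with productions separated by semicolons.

Directly left-recursive nonterminals: S, B.
For S: α = {if if}, β = {if, B S stmt}. Rewrite as S → β S' and S' → α S' | ε.
For B: α = {stmt, B}, β = {stmt}. Rewrite as B → β B' and B' → α B' | ε.

S → if S' | B S stmt S'; B → stmt B'; S' → if if S' | ε; B' → stmt B' | B B' | ε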